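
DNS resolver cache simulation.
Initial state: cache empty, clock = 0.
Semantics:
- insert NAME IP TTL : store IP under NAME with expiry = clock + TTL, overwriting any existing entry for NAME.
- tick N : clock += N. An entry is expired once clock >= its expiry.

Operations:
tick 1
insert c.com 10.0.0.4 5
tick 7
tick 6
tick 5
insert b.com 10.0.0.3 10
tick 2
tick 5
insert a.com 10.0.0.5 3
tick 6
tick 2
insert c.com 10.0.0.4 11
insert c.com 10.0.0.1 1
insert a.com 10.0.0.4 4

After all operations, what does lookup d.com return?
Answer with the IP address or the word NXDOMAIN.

Op 1: tick 1 -> clock=1.
Op 2: insert c.com -> 10.0.0.4 (expiry=1+5=6). clock=1
Op 3: tick 7 -> clock=8. purged={c.com}
Op 4: tick 6 -> clock=14.
Op 5: tick 5 -> clock=19.
Op 6: insert b.com -> 10.0.0.3 (expiry=19+10=29). clock=19
Op 7: tick 2 -> clock=21.
Op 8: tick 5 -> clock=26.
Op 9: insert a.com -> 10.0.0.5 (expiry=26+3=29). clock=26
Op 10: tick 6 -> clock=32. purged={a.com,b.com}
Op 11: tick 2 -> clock=34.
Op 12: insert c.com -> 10.0.0.4 (expiry=34+11=45). clock=34
Op 13: insert c.com -> 10.0.0.1 (expiry=34+1=35). clock=34
Op 14: insert a.com -> 10.0.0.4 (expiry=34+4=38). clock=34
lookup d.com: not in cache (expired or never inserted)

Answer: NXDOMAIN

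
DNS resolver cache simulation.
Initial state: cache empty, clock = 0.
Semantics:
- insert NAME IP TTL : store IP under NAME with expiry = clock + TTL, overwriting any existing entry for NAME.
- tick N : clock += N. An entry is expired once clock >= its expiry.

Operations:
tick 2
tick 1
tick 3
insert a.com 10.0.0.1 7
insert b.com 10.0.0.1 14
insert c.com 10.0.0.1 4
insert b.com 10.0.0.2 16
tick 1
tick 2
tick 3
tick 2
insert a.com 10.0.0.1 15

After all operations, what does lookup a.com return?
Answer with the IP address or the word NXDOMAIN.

Answer: 10.0.0.1

Derivation:
Op 1: tick 2 -> clock=2.
Op 2: tick 1 -> clock=3.
Op 3: tick 3 -> clock=6.
Op 4: insert a.com -> 10.0.0.1 (expiry=6+7=13). clock=6
Op 5: insert b.com -> 10.0.0.1 (expiry=6+14=20). clock=6
Op 6: insert c.com -> 10.0.0.1 (expiry=6+4=10). clock=6
Op 7: insert b.com -> 10.0.0.2 (expiry=6+16=22). clock=6
Op 8: tick 1 -> clock=7.
Op 9: tick 2 -> clock=9.
Op 10: tick 3 -> clock=12. purged={c.com}
Op 11: tick 2 -> clock=14. purged={a.com}
Op 12: insert a.com -> 10.0.0.1 (expiry=14+15=29). clock=14
lookup a.com: present, ip=10.0.0.1 expiry=29 > clock=14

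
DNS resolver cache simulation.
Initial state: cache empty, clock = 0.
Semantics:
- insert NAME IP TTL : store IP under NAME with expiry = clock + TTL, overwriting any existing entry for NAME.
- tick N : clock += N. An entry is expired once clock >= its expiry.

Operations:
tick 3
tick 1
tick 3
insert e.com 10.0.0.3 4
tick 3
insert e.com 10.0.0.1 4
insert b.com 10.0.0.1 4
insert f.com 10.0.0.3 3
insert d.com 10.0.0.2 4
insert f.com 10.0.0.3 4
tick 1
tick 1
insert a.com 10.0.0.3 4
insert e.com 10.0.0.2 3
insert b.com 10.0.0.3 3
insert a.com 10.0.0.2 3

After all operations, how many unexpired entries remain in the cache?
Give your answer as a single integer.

Answer: 5

Derivation:
Op 1: tick 3 -> clock=3.
Op 2: tick 1 -> clock=4.
Op 3: tick 3 -> clock=7.
Op 4: insert e.com -> 10.0.0.3 (expiry=7+4=11). clock=7
Op 5: tick 3 -> clock=10.
Op 6: insert e.com -> 10.0.0.1 (expiry=10+4=14). clock=10
Op 7: insert b.com -> 10.0.0.1 (expiry=10+4=14). clock=10
Op 8: insert f.com -> 10.0.0.3 (expiry=10+3=13). clock=10
Op 9: insert d.com -> 10.0.0.2 (expiry=10+4=14). clock=10
Op 10: insert f.com -> 10.0.0.3 (expiry=10+4=14). clock=10
Op 11: tick 1 -> clock=11.
Op 12: tick 1 -> clock=12.
Op 13: insert a.com -> 10.0.0.3 (expiry=12+4=16). clock=12
Op 14: insert e.com -> 10.0.0.2 (expiry=12+3=15). clock=12
Op 15: insert b.com -> 10.0.0.3 (expiry=12+3=15). clock=12
Op 16: insert a.com -> 10.0.0.2 (expiry=12+3=15). clock=12
Final cache (unexpired): {a.com,b.com,d.com,e.com,f.com} -> size=5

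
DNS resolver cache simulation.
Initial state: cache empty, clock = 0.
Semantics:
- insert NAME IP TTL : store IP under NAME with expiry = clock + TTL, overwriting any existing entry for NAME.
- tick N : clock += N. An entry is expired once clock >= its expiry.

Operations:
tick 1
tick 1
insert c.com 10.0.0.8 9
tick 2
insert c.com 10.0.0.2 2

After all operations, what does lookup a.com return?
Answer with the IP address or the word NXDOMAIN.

Op 1: tick 1 -> clock=1.
Op 2: tick 1 -> clock=2.
Op 3: insert c.com -> 10.0.0.8 (expiry=2+9=11). clock=2
Op 4: tick 2 -> clock=4.
Op 5: insert c.com -> 10.0.0.2 (expiry=4+2=6). clock=4
lookup a.com: not in cache (expired or never inserted)

Answer: NXDOMAIN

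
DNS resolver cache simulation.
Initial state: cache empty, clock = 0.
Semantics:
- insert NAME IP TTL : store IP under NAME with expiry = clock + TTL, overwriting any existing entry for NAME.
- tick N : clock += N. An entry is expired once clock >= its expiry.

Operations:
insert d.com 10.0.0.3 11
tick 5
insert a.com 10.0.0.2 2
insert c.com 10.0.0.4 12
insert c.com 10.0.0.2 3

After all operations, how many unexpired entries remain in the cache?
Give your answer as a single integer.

Op 1: insert d.com -> 10.0.0.3 (expiry=0+11=11). clock=0
Op 2: tick 5 -> clock=5.
Op 3: insert a.com -> 10.0.0.2 (expiry=5+2=7). clock=5
Op 4: insert c.com -> 10.0.0.4 (expiry=5+12=17). clock=5
Op 5: insert c.com -> 10.0.0.2 (expiry=5+3=8). clock=5
Final cache (unexpired): {a.com,c.com,d.com} -> size=3

Answer: 3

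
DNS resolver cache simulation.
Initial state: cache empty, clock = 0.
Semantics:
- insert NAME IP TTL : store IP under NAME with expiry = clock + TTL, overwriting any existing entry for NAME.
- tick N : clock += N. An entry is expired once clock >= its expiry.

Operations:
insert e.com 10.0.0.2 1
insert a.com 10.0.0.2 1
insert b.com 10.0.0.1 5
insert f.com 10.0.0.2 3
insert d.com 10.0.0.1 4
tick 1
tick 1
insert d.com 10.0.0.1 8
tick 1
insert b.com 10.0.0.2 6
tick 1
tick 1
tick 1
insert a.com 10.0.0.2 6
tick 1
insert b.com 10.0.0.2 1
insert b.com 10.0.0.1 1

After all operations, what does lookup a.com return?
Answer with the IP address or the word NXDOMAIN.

Answer: 10.0.0.2

Derivation:
Op 1: insert e.com -> 10.0.0.2 (expiry=0+1=1). clock=0
Op 2: insert a.com -> 10.0.0.2 (expiry=0+1=1). clock=0
Op 3: insert b.com -> 10.0.0.1 (expiry=0+5=5). clock=0
Op 4: insert f.com -> 10.0.0.2 (expiry=0+3=3). clock=0
Op 5: insert d.com -> 10.0.0.1 (expiry=0+4=4). clock=0
Op 6: tick 1 -> clock=1. purged={a.com,e.com}
Op 7: tick 1 -> clock=2.
Op 8: insert d.com -> 10.0.0.1 (expiry=2+8=10). clock=2
Op 9: tick 1 -> clock=3. purged={f.com}
Op 10: insert b.com -> 10.0.0.2 (expiry=3+6=9). clock=3
Op 11: tick 1 -> clock=4.
Op 12: tick 1 -> clock=5.
Op 13: tick 1 -> clock=6.
Op 14: insert a.com -> 10.0.0.2 (expiry=6+6=12). clock=6
Op 15: tick 1 -> clock=7.
Op 16: insert b.com -> 10.0.0.2 (expiry=7+1=8). clock=7
Op 17: insert b.com -> 10.0.0.1 (expiry=7+1=8). clock=7
lookup a.com: present, ip=10.0.0.2 expiry=12 > clock=7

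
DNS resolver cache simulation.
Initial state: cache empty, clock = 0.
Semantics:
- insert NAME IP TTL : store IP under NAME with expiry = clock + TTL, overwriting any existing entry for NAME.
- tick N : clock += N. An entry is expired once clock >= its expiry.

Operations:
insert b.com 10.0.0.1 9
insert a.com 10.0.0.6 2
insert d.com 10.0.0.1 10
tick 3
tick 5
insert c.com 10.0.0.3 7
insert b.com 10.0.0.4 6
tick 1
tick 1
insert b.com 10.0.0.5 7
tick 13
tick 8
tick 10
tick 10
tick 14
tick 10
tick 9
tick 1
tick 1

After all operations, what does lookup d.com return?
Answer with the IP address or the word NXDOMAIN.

Op 1: insert b.com -> 10.0.0.1 (expiry=0+9=9). clock=0
Op 2: insert a.com -> 10.0.0.6 (expiry=0+2=2). clock=0
Op 3: insert d.com -> 10.0.0.1 (expiry=0+10=10). clock=0
Op 4: tick 3 -> clock=3. purged={a.com}
Op 5: tick 5 -> clock=8.
Op 6: insert c.com -> 10.0.0.3 (expiry=8+7=15). clock=8
Op 7: insert b.com -> 10.0.0.4 (expiry=8+6=14). clock=8
Op 8: tick 1 -> clock=9.
Op 9: tick 1 -> clock=10. purged={d.com}
Op 10: insert b.com -> 10.0.0.5 (expiry=10+7=17). clock=10
Op 11: tick 13 -> clock=23. purged={b.com,c.com}
Op 12: tick 8 -> clock=31.
Op 13: tick 10 -> clock=41.
Op 14: tick 10 -> clock=51.
Op 15: tick 14 -> clock=65.
Op 16: tick 10 -> clock=75.
Op 17: tick 9 -> clock=84.
Op 18: tick 1 -> clock=85.
Op 19: tick 1 -> clock=86.
lookup d.com: not in cache (expired or never inserted)

Answer: NXDOMAIN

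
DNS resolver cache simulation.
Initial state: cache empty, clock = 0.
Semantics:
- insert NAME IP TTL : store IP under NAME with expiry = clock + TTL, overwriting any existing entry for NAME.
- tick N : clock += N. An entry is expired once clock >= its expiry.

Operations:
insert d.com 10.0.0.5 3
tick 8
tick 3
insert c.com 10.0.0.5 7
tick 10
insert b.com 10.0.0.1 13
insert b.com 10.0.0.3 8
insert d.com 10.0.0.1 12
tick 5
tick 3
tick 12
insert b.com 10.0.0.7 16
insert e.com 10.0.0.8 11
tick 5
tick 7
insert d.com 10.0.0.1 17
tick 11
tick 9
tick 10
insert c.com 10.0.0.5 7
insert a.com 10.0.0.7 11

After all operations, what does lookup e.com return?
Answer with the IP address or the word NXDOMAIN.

Answer: NXDOMAIN

Derivation:
Op 1: insert d.com -> 10.0.0.5 (expiry=0+3=3). clock=0
Op 2: tick 8 -> clock=8. purged={d.com}
Op 3: tick 3 -> clock=11.
Op 4: insert c.com -> 10.0.0.5 (expiry=11+7=18). clock=11
Op 5: tick 10 -> clock=21. purged={c.com}
Op 6: insert b.com -> 10.0.0.1 (expiry=21+13=34). clock=21
Op 7: insert b.com -> 10.0.0.3 (expiry=21+8=29). clock=21
Op 8: insert d.com -> 10.0.0.1 (expiry=21+12=33). clock=21
Op 9: tick 5 -> clock=26.
Op 10: tick 3 -> clock=29. purged={b.com}
Op 11: tick 12 -> clock=41. purged={d.com}
Op 12: insert b.com -> 10.0.0.7 (expiry=41+16=57). clock=41
Op 13: insert e.com -> 10.0.0.8 (expiry=41+11=52). clock=41
Op 14: tick 5 -> clock=46.
Op 15: tick 7 -> clock=53. purged={e.com}
Op 16: insert d.com -> 10.0.0.1 (expiry=53+17=70). clock=53
Op 17: tick 11 -> clock=64. purged={b.com}
Op 18: tick 9 -> clock=73. purged={d.com}
Op 19: tick 10 -> clock=83.
Op 20: insert c.com -> 10.0.0.5 (expiry=83+7=90). clock=83
Op 21: insert a.com -> 10.0.0.7 (expiry=83+11=94). clock=83
lookup e.com: not in cache (expired or never inserted)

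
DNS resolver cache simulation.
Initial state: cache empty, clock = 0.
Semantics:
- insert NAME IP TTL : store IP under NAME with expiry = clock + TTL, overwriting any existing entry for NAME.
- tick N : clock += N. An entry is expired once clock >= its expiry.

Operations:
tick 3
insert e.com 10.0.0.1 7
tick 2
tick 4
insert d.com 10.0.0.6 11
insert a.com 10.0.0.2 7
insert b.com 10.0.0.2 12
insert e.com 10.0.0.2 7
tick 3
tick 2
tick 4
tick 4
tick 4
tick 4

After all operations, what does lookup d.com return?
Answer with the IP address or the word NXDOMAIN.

Answer: NXDOMAIN

Derivation:
Op 1: tick 3 -> clock=3.
Op 2: insert e.com -> 10.0.0.1 (expiry=3+7=10). clock=3
Op 3: tick 2 -> clock=5.
Op 4: tick 4 -> clock=9.
Op 5: insert d.com -> 10.0.0.6 (expiry=9+11=20). clock=9
Op 6: insert a.com -> 10.0.0.2 (expiry=9+7=16). clock=9
Op 7: insert b.com -> 10.0.0.2 (expiry=9+12=21). clock=9
Op 8: insert e.com -> 10.0.0.2 (expiry=9+7=16). clock=9
Op 9: tick 3 -> clock=12.
Op 10: tick 2 -> clock=14.
Op 11: tick 4 -> clock=18. purged={a.com,e.com}
Op 12: tick 4 -> clock=22. purged={b.com,d.com}
Op 13: tick 4 -> clock=26.
Op 14: tick 4 -> clock=30.
lookup d.com: not in cache (expired or never inserted)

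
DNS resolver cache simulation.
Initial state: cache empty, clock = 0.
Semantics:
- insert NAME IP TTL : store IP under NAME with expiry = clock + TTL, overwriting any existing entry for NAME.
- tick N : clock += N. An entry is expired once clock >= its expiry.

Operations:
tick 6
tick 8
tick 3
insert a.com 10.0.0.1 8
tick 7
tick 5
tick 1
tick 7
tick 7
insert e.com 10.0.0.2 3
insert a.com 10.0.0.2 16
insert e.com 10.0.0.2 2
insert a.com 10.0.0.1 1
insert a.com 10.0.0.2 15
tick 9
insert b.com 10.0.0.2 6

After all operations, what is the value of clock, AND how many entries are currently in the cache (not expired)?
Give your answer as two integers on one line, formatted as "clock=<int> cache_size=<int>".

Op 1: tick 6 -> clock=6.
Op 2: tick 8 -> clock=14.
Op 3: tick 3 -> clock=17.
Op 4: insert a.com -> 10.0.0.1 (expiry=17+8=25). clock=17
Op 5: tick 7 -> clock=24.
Op 6: tick 5 -> clock=29. purged={a.com}
Op 7: tick 1 -> clock=30.
Op 8: tick 7 -> clock=37.
Op 9: tick 7 -> clock=44.
Op 10: insert e.com -> 10.0.0.2 (expiry=44+3=47). clock=44
Op 11: insert a.com -> 10.0.0.2 (expiry=44+16=60). clock=44
Op 12: insert e.com -> 10.0.0.2 (expiry=44+2=46). clock=44
Op 13: insert a.com -> 10.0.0.1 (expiry=44+1=45). clock=44
Op 14: insert a.com -> 10.0.0.2 (expiry=44+15=59). clock=44
Op 15: tick 9 -> clock=53. purged={e.com}
Op 16: insert b.com -> 10.0.0.2 (expiry=53+6=59). clock=53
Final clock = 53
Final cache (unexpired): {a.com,b.com} -> size=2

Answer: clock=53 cache_size=2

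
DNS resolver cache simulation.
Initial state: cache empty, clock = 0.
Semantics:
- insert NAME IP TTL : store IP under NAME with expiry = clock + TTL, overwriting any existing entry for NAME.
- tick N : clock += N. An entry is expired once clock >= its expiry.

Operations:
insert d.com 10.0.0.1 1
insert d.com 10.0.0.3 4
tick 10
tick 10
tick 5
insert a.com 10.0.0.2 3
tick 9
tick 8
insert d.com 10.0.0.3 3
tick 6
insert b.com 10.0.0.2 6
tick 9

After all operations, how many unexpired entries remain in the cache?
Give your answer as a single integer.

Op 1: insert d.com -> 10.0.0.1 (expiry=0+1=1). clock=0
Op 2: insert d.com -> 10.0.0.3 (expiry=0+4=4). clock=0
Op 3: tick 10 -> clock=10. purged={d.com}
Op 4: tick 10 -> clock=20.
Op 5: tick 5 -> clock=25.
Op 6: insert a.com -> 10.0.0.2 (expiry=25+3=28). clock=25
Op 7: tick 9 -> clock=34. purged={a.com}
Op 8: tick 8 -> clock=42.
Op 9: insert d.com -> 10.0.0.3 (expiry=42+3=45). clock=42
Op 10: tick 6 -> clock=48. purged={d.com}
Op 11: insert b.com -> 10.0.0.2 (expiry=48+6=54). clock=48
Op 12: tick 9 -> clock=57. purged={b.com}
Final cache (unexpired): {} -> size=0

Answer: 0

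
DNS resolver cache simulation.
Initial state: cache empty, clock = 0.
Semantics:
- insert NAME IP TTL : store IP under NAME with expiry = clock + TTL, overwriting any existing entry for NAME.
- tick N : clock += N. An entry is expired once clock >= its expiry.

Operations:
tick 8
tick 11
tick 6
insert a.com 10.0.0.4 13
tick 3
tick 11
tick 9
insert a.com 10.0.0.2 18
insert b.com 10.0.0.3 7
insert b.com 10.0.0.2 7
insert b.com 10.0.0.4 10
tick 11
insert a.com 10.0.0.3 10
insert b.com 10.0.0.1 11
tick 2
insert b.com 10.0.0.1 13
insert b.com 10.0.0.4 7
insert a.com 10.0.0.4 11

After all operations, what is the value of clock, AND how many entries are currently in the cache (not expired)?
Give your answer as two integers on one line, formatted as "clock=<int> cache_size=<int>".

Answer: clock=61 cache_size=2

Derivation:
Op 1: tick 8 -> clock=8.
Op 2: tick 11 -> clock=19.
Op 3: tick 6 -> clock=25.
Op 4: insert a.com -> 10.0.0.4 (expiry=25+13=38). clock=25
Op 5: tick 3 -> clock=28.
Op 6: tick 11 -> clock=39. purged={a.com}
Op 7: tick 9 -> clock=48.
Op 8: insert a.com -> 10.0.0.2 (expiry=48+18=66). clock=48
Op 9: insert b.com -> 10.0.0.3 (expiry=48+7=55). clock=48
Op 10: insert b.com -> 10.0.0.2 (expiry=48+7=55). clock=48
Op 11: insert b.com -> 10.0.0.4 (expiry=48+10=58). clock=48
Op 12: tick 11 -> clock=59. purged={b.com}
Op 13: insert a.com -> 10.0.0.3 (expiry=59+10=69). clock=59
Op 14: insert b.com -> 10.0.0.1 (expiry=59+11=70). clock=59
Op 15: tick 2 -> clock=61.
Op 16: insert b.com -> 10.0.0.1 (expiry=61+13=74). clock=61
Op 17: insert b.com -> 10.0.0.4 (expiry=61+7=68). clock=61
Op 18: insert a.com -> 10.0.0.4 (expiry=61+11=72). clock=61
Final clock = 61
Final cache (unexpired): {a.com,b.com} -> size=2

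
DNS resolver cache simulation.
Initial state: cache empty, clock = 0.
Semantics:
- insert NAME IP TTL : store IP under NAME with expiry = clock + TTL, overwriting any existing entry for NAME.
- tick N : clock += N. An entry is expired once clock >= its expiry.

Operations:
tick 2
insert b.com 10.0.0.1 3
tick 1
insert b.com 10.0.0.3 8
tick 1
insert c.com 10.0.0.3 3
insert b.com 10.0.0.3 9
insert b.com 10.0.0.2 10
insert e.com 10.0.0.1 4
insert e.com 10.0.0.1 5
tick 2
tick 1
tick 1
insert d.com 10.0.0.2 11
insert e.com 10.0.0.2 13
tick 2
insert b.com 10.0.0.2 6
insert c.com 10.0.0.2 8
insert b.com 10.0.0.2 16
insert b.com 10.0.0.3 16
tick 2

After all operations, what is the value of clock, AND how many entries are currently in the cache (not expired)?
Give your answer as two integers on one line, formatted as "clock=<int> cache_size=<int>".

Answer: clock=12 cache_size=4

Derivation:
Op 1: tick 2 -> clock=2.
Op 2: insert b.com -> 10.0.0.1 (expiry=2+3=5). clock=2
Op 3: tick 1 -> clock=3.
Op 4: insert b.com -> 10.0.0.3 (expiry=3+8=11). clock=3
Op 5: tick 1 -> clock=4.
Op 6: insert c.com -> 10.0.0.3 (expiry=4+3=7). clock=4
Op 7: insert b.com -> 10.0.0.3 (expiry=4+9=13). clock=4
Op 8: insert b.com -> 10.0.0.2 (expiry=4+10=14). clock=4
Op 9: insert e.com -> 10.0.0.1 (expiry=4+4=8). clock=4
Op 10: insert e.com -> 10.0.0.1 (expiry=4+5=9). clock=4
Op 11: tick 2 -> clock=6.
Op 12: tick 1 -> clock=7. purged={c.com}
Op 13: tick 1 -> clock=8.
Op 14: insert d.com -> 10.0.0.2 (expiry=8+11=19). clock=8
Op 15: insert e.com -> 10.0.0.2 (expiry=8+13=21). clock=8
Op 16: tick 2 -> clock=10.
Op 17: insert b.com -> 10.0.0.2 (expiry=10+6=16). clock=10
Op 18: insert c.com -> 10.0.0.2 (expiry=10+8=18). clock=10
Op 19: insert b.com -> 10.0.0.2 (expiry=10+16=26). clock=10
Op 20: insert b.com -> 10.0.0.3 (expiry=10+16=26). clock=10
Op 21: tick 2 -> clock=12.
Final clock = 12
Final cache (unexpired): {b.com,c.com,d.com,e.com} -> size=4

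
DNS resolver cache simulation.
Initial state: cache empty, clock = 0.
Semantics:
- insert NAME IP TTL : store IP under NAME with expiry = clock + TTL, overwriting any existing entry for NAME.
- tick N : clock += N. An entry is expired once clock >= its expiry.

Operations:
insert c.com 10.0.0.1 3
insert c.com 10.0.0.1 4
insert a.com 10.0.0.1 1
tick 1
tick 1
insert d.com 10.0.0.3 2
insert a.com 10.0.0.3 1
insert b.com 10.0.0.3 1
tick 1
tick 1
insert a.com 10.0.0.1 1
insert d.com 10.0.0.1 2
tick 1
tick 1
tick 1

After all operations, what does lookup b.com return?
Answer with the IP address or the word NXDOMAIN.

Op 1: insert c.com -> 10.0.0.1 (expiry=0+3=3). clock=0
Op 2: insert c.com -> 10.0.0.1 (expiry=0+4=4). clock=0
Op 3: insert a.com -> 10.0.0.1 (expiry=0+1=1). clock=0
Op 4: tick 1 -> clock=1. purged={a.com}
Op 5: tick 1 -> clock=2.
Op 6: insert d.com -> 10.0.0.3 (expiry=2+2=4). clock=2
Op 7: insert a.com -> 10.0.0.3 (expiry=2+1=3). clock=2
Op 8: insert b.com -> 10.0.0.3 (expiry=2+1=3). clock=2
Op 9: tick 1 -> clock=3. purged={a.com,b.com}
Op 10: tick 1 -> clock=4. purged={c.com,d.com}
Op 11: insert a.com -> 10.0.0.1 (expiry=4+1=5). clock=4
Op 12: insert d.com -> 10.0.0.1 (expiry=4+2=6). clock=4
Op 13: tick 1 -> clock=5. purged={a.com}
Op 14: tick 1 -> clock=6. purged={d.com}
Op 15: tick 1 -> clock=7.
lookup b.com: not in cache (expired or never inserted)

Answer: NXDOMAIN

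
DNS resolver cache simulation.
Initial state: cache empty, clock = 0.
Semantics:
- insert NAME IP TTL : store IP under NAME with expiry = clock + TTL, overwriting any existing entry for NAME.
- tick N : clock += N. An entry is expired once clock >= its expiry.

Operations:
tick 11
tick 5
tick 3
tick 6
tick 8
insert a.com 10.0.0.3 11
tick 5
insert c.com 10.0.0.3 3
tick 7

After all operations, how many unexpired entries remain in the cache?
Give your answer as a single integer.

Answer: 0

Derivation:
Op 1: tick 11 -> clock=11.
Op 2: tick 5 -> clock=16.
Op 3: tick 3 -> clock=19.
Op 4: tick 6 -> clock=25.
Op 5: tick 8 -> clock=33.
Op 6: insert a.com -> 10.0.0.3 (expiry=33+11=44). clock=33
Op 7: tick 5 -> clock=38.
Op 8: insert c.com -> 10.0.0.3 (expiry=38+3=41). clock=38
Op 9: tick 7 -> clock=45. purged={a.com,c.com}
Final cache (unexpired): {} -> size=0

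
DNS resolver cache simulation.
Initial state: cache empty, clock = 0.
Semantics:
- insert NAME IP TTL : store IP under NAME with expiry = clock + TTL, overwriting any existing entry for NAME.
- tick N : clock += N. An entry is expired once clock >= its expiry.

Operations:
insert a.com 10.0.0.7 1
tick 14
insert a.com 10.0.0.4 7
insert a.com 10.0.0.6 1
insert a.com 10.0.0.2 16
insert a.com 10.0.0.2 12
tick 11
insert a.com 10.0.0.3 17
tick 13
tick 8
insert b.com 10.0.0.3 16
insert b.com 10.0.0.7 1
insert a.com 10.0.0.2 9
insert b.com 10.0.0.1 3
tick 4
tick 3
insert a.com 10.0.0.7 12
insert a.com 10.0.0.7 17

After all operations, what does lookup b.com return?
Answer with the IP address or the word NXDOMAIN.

Answer: NXDOMAIN

Derivation:
Op 1: insert a.com -> 10.0.0.7 (expiry=0+1=1). clock=0
Op 2: tick 14 -> clock=14. purged={a.com}
Op 3: insert a.com -> 10.0.0.4 (expiry=14+7=21). clock=14
Op 4: insert a.com -> 10.0.0.6 (expiry=14+1=15). clock=14
Op 5: insert a.com -> 10.0.0.2 (expiry=14+16=30). clock=14
Op 6: insert a.com -> 10.0.0.2 (expiry=14+12=26). clock=14
Op 7: tick 11 -> clock=25.
Op 8: insert a.com -> 10.0.0.3 (expiry=25+17=42). clock=25
Op 9: tick 13 -> clock=38.
Op 10: tick 8 -> clock=46. purged={a.com}
Op 11: insert b.com -> 10.0.0.3 (expiry=46+16=62). clock=46
Op 12: insert b.com -> 10.0.0.7 (expiry=46+1=47). clock=46
Op 13: insert a.com -> 10.0.0.2 (expiry=46+9=55). clock=46
Op 14: insert b.com -> 10.0.0.1 (expiry=46+3=49). clock=46
Op 15: tick 4 -> clock=50. purged={b.com}
Op 16: tick 3 -> clock=53.
Op 17: insert a.com -> 10.0.0.7 (expiry=53+12=65). clock=53
Op 18: insert a.com -> 10.0.0.7 (expiry=53+17=70). clock=53
lookup b.com: not in cache (expired or never inserted)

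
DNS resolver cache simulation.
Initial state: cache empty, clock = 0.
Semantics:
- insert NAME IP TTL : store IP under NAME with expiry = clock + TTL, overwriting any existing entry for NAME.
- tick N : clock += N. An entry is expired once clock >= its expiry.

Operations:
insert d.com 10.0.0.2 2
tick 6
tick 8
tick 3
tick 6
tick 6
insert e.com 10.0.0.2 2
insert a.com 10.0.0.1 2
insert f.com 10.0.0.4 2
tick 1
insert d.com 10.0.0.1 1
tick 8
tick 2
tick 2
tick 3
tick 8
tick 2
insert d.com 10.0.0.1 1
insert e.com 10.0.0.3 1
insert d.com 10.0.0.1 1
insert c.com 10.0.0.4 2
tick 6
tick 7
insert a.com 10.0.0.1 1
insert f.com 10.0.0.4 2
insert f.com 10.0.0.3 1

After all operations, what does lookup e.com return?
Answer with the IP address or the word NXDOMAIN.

Answer: NXDOMAIN

Derivation:
Op 1: insert d.com -> 10.0.0.2 (expiry=0+2=2). clock=0
Op 2: tick 6 -> clock=6. purged={d.com}
Op 3: tick 8 -> clock=14.
Op 4: tick 3 -> clock=17.
Op 5: tick 6 -> clock=23.
Op 6: tick 6 -> clock=29.
Op 7: insert e.com -> 10.0.0.2 (expiry=29+2=31). clock=29
Op 8: insert a.com -> 10.0.0.1 (expiry=29+2=31). clock=29
Op 9: insert f.com -> 10.0.0.4 (expiry=29+2=31). clock=29
Op 10: tick 1 -> clock=30.
Op 11: insert d.com -> 10.0.0.1 (expiry=30+1=31). clock=30
Op 12: tick 8 -> clock=38. purged={a.com,d.com,e.com,f.com}
Op 13: tick 2 -> clock=40.
Op 14: tick 2 -> clock=42.
Op 15: tick 3 -> clock=45.
Op 16: tick 8 -> clock=53.
Op 17: tick 2 -> clock=55.
Op 18: insert d.com -> 10.0.0.1 (expiry=55+1=56). clock=55
Op 19: insert e.com -> 10.0.0.3 (expiry=55+1=56). clock=55
Op 20: insert d.com -> 10.0.0.1 (expiry=55+1=56). clock=55
Op 21: insert c.com -> 10.0.0.4 (expiry=55+2=57). clock=55
Op 22: tick 6 -> clock=61. purged={c.com,d.com,e.com}
Op 23: tick 7 -> clock=68.
Op 24: insert a.com -> 10.0.0.1 (expiry=68+1=69). clock=68
Op 25: insert f.com -> 10.0.0.4 (expiry=68+2=70). clock=68
Op 26: insert f.com -> 10.0.0.3 (expiry=68+1=69). clock=68
lookup e.com: not in cache (expired or never inserted)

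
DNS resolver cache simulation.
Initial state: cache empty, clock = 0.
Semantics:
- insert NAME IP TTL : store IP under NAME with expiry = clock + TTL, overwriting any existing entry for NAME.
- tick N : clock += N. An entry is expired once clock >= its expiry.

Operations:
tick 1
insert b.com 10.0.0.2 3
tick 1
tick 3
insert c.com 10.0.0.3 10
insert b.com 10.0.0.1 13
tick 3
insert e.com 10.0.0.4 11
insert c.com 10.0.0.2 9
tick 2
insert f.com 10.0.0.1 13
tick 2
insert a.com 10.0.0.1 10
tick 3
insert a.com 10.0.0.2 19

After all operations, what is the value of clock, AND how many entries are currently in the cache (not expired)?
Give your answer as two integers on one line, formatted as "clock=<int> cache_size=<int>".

Op 1: tick 1 -> clock=1.
Op 2: insert b.com -> 10.0.0.2 (expiry=1+3=4). clock=1
Op 3: tick 1 -> clock=2.
Op 4: tick 3 -> clock=5. purged={b.com}
Op 5: insert c.com -> 10.0.0.3 (expiry=5+10=15). clock=5
Op 6: insert b.com -> 10.0.0.1 (expiry=5+13=18). clock=5
Op 7: tick 3 -> clock=8.
Op 8: insert e.com -> 10.0.0.4 (expiry=8+11=19). clock=8
Op 9: insert c.com -> 10.0.0.2 (expiry=8+9=17). clock=8
Op 10: tick 2 -> clock=10.
Op 11: insert f.com -> 10.0.0.1 (expiry=10+13=23). clock=10
Op 12: tick 2 -> clock=12.
Op 13: insert a.com -> 10.0.0.1 (expiry=12+10=22). clock=12
Op 14: tick 3 -> clock=15.
Op 15: insert a.com -> 10.0.0.2 (expiry=15+19=34). clock=15
Final clock = 15
Final cache (unexpired): {a.com,b.com,c.com,e.com,f.com} -> size=5

Answer: clock=15 cache_size=5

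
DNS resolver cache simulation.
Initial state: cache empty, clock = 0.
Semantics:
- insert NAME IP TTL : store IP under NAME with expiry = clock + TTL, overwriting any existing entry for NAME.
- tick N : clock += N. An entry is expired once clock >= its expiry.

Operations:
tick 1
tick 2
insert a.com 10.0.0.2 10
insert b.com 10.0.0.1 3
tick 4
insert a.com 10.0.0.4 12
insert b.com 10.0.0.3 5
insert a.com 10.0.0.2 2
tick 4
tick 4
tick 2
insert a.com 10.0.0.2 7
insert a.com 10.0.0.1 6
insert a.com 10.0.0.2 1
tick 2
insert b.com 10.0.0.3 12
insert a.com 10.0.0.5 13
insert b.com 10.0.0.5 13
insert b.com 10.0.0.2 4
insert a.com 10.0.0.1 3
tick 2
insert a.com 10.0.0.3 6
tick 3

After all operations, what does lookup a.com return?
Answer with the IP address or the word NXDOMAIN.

Answer: 10.0.0.3

Derivation:
Op 1: tick 1 -> clock=1.
Op 2: tick 2 -> clock=3.
Op 3: insert a.com -> 10.0.0.2 (expiry=3+10=13). clock=3
Op 4: insert b.com -> 10.0.0.1 (expiry=3+3=6). clock=3
Op 5: tick 4 -> clock=7. purged={b.com}
Op 6: insert a.com -> 10.0.0.4 (expiry=7+12=19). clock=7
Op 7: insert b.com -> 10.0.0.3 (expiry=7+5=12). clock=7
Op 8: insert a.com -> 10.0.0.2 (expiry=7+2=9). clock=7
Op 9: tick 4 -> clock=11. purged={a.com}
Op 10: tick 4 -> clock=15. purged={b.com}
Op 11: tick 2 -> clock=17.
Op 12: insert a.com -> 10.0.0.2 (expiry=17+7=24). clock=17
Op 13: insert a.com -> 10.0.0.1 (expiry=17+6=23). clock=17
Op 14: insert a.com -> 10.0.0.2 (expiry=17+1=18). clock=17
Op 15: tick 2 -> clock=19. purged={a.com}
Op 16: insert b.com -> 10.0.0.3 (expiry=19+12=31). clock=19
Op 17: insert a.com -> 10.0.0.5 (expiry=19+13=32). clock=19
Op 18: insert b.com -> 10.0.0.5 (expiry=19+13=32). clock=19
Op 19: insert b.com -> 10.0.0.2 (expiry=19+4=23). clock=19
Op 20: insert a.com -> 10.0.0.1 (expiry=19+3=22). clock=19
Op 21: tick 2 -> clock=21.
Op 22: insert a.com -> 10.0.0.3 (expiry=21+6=27). clock=21
Op 23: tick 3 -> clock=24. purged={b.com}
lookup a.com: present, ip=10.0.0.3 expiry=27 > clock=24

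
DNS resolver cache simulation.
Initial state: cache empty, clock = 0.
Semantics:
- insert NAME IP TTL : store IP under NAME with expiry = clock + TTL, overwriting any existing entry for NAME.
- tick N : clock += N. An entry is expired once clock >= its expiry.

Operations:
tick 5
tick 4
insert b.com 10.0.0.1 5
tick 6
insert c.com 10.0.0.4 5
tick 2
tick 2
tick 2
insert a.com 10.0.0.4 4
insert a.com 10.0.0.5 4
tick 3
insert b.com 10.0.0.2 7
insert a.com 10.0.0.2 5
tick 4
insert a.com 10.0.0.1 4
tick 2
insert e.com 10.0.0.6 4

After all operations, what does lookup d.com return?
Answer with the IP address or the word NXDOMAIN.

Op 1: tick 5 -> clock=5.
Op 2: tick 4 -> clock=9.
Op 3: insert b.com -> 10.0.0.1 (expiry=9+5=14). clock=9
Op 4: tick 6 -> clock=15. purged={b.com}
Op 5: insert c.com -> 10.0.0.4 (expiry=15+5=20). clock=15
Op 6: tick 2 -> clock=17.
Op 7: tick 2 -> clock=19.
Op 8: tick 2 -> clock=21. purged={c.com}
Op 9: insert a.com -> 10.0.0.4 (expiry=21+4=25). clock=21
Op 10: insert a.com -> 10.0.0.5 (expiry=21+4=25). clock=21
Op 11: tick 3 -> clock=24.
Op 12: insert b.com -> 10.0.0.2 (expiry=24+7=31). clock=24
Op 13: insert a.com -> 10.0.0.2 (expiry=24+5=29). clock=24
Op 14: tick 4 -> clock=28.
Op 15: insert a.com -> 10.0.0.1 (expiry=28+4=32). clock=28
Op 16: tick 2 -> clock=30.
Op 17: insert e.com -> 10.0.0.6 (expiry=30+4=34). clock=30
lookup d.com: not in cache (expired or never inserted)

Answer: NXDOMAIN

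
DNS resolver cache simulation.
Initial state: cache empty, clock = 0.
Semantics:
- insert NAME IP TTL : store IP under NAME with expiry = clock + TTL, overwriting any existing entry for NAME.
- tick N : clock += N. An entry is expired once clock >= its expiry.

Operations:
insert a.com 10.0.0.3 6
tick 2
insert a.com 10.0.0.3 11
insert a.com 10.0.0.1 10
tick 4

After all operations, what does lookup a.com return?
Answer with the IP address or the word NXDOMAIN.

Answer: 10.0.0.1

Derivation:
Op 1: insert a.com -> 10.0.0.3 (expiry=0+6=6). clock=0
Op 2: tick 2 -> clock=2.
Op 3: insert a.com -> 10.0.0.3 (expiry=2+11=13). clock=2
Op 4: insert a.com -> 10.0.0.1 (expiry=2+10=12). clock=2
Op 5: tick 4 -> clock=6.
lookup a.com: present, ip=10.0.0.1 expiry=12 > clock=6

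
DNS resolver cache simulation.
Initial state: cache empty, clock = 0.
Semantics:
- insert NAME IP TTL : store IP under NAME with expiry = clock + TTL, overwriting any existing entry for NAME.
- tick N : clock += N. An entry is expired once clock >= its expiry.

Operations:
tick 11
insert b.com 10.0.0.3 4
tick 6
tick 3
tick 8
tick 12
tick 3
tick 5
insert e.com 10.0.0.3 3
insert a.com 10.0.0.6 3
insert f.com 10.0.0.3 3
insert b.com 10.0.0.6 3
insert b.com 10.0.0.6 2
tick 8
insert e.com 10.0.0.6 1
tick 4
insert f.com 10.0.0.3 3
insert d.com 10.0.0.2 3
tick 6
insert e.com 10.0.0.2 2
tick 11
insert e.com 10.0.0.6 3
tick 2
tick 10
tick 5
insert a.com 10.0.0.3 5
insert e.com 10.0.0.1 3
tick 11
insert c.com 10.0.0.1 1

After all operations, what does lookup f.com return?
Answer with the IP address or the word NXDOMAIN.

Answer: NXDOMAIN

Derivation:
Op 1: tick 11 -> clock=11.
Op 2: insert b.com -> 10.0.0.3 (expiry=11+4=15). clock=11
Op 3: tick 6 -> clock=17. purged={b.com}
Op 4: tick 3 -> clock=20.
Op 5: tick 8 -> clock=28.
Op 6: tick 12 -> clock=40.
Op 7: tick 3 -> clock=43.
Op 8: tick 5 -> clock=48.
Op 9: insert e.com -> 10.0.0.3 (expiry=48+3=51). clock=48
Op 10: insert a.com -> 10.0.0.6 (expiry=48+3=51). clock=48
Op 11: insert f.com -> 10.0.0.3 (expiry=48+3=51). clock=48
Op 12: insert b.com -> 10.0.0.6 (expiry=48+3=51). clock=48
Op 13: insert b.com -> 10.0.0.6 (expiry=48+2=50). clock=48
Op 14: tick 8 -> clock=56. purged={a.com,b.com,e.com,f.com}
Op 15: insert e.com -> 10.0.0.6 (expiry=56+1=57). clock=56
Op 16: tick 4 -> clock=60. purged={e.com}
Op 17: insert f.com -> 10.0.0.3 (expiry=60+3=63). clock=60
Op 18: insert d.com -> 10.0.0.2 (expiry=60+3=63). clock=60
Op 19: tick 6 -> clock=66. purged={d.com,f.com}
Op 20: insert e.com -> 10.0.0.2 (expiry=66+2=68). clock=66
Op 21: tick 11 -> clock=77. purged={e.com}
Op 22: insert e.com -> 10.0.0.6 (expiry=77+3=80). clock=77
Op 23: tick 2 -> clock=79.
Op 24: tick 10 -> clock=89. purged={e.com}
Op 25: tick 5 -> clock=94.
Op 26: insert a.com -> 10.0.0.3 (expiry=94+5=99). clock=94
Op 27: insert e.com -> 10.0.0.1 (expiry=94+3=97). clock=94
Op 28: tick 11 -> clock=105. purged={a.com,e.com}
Op 29: insert c.com -> 10.0.0.1 (expiry=105+1=106). clock=105
lookup f.com: not in cache (expired or never inserted)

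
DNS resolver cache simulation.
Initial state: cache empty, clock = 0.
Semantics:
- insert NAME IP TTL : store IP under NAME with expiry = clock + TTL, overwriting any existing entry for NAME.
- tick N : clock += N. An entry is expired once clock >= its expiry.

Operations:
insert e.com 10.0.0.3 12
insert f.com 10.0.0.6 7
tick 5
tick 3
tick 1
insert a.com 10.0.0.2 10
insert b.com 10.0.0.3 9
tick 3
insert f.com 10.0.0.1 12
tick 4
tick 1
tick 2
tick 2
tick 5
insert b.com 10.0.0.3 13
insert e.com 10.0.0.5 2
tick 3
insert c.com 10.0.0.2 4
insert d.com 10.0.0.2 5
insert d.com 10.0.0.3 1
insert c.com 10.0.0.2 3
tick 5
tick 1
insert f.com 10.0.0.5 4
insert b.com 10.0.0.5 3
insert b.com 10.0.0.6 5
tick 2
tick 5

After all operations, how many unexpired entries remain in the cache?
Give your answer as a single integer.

Answer: 0

Derivation:
Op 1: insert e.com -> 10.0.0.3 (expiry=0+12=12). clock=0
Op 2: insert f.com -> 10.0.0.6 (expiry=0+7=7). clock=0
Op 3: tick 5 -> clock=5.
Op 4: tick 3 -> clock=8. purged={f.com}
Op 5: tick 1 -> clock=9.
Op 6: insert a.com -> 10.0.0.2 (expiry=9+10=19). clock=9
Op 7: insert b.com -> 10.0.0.3 (expiry=9+9=18). clock=9
Op 8: tick 3 -> clock=12. purged={e.com}
Op 9: insert f.com -> 10.0.0.1 (expiry=12+12=24). clock=12
Op 10: tick 4 -> clock=16.
Op 11: tick 1 -> clock=17.
Op 12: tick 2 -> clock=19. purged={a.com,b.com}
Op 13: tick 2 -> clock=21.
Op 14: tick 5 -> clock=26. purged={f.com}
Op 15: insert b.com -> 10.0.0.3 (expiry=26+13=39). clock=26
Op 16: insert e.com -> 10.0.0.5 (expiry=26+2=28). clock=26
Op 17: tick 3 -> clock=29. purged={e.com}
Op 18: insert c.com -> 10.0.0.2 (expiry=29+4=33). clock=29
Op 19: insert d.com -> 10.0.0.2 (expiry=29+5=34). clock=29
Op 20: insert d.com -> 10.0.0.3 (expiry=29+1=30). clock=29
Op 21: insert c.com -> 10.0.0.2 (expiry=29+3=32). clock=29
Op 22: tick 5 -> clock=34. purged={c.com,d.com}
Op 23: tick 1 -> clock=35.
Op 24: insert f.com -> 10.0.0.5 (expiry=35+4=39). clock=35
Op 25: insert b.com -> 10.0.0.5 (expiry=35+3=38). clock=35
Op 26: insert b.com -> 10.0.0.6 (expiry=35+5=40). clock=35
Op 27: tick 2 -> clock=37.
Op 28: tick 5 -> clock=42. purged={b.com,f.com}
Final cache (unexpired): {} -> size=0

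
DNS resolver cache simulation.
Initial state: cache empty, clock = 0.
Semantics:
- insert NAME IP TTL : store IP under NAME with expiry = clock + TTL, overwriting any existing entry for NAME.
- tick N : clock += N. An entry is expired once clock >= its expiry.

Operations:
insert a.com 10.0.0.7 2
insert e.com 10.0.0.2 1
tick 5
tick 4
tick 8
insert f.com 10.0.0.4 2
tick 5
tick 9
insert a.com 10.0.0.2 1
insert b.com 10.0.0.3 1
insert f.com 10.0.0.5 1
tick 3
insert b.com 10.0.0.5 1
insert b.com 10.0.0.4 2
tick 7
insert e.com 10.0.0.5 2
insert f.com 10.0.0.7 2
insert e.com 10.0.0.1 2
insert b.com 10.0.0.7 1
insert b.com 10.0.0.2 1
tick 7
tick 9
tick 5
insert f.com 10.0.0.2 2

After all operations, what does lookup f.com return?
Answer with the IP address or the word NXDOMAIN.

Op 1: insert a.com -> 10.0.0.7 (expiry=0+2=2). clock=0
Op 2: insert e.com -> 10.0.0.2 (expiry=0+1=1). clock=0
Op 3: tick 5 -> clock=5. purged={a.com,e.com}
Op 4: tick 4 -> clock=9.
Op 5: tick 8 -> clock=17.
Op 6: insert f.com -> 10.0.0.4 (expiry=17+2=19). clock=17
Op 7: tick 5 -> clock=22. purged={f.com}
Op 8: tick 9 -> clock=31.
Op 9: insert a.com -> 10.0.0.2 (expiry=31+1=32). clock=31
Op 10: insert b.com -> 10.0.0.3 (expiry=31+1=32). clock=31
Op 11: insert f.com -> 10.0.0.5 (expiry=31+1=32). clock=31
Op 12: tick 3 -> clock=34. purged={a.com,b.com,f.com}
Op 13: insert b.com -> 10.0.0.5 (expiry=34+1=35). clock=34
Op 14: insert b.com -> 10.0.0.4 (expiry=34+2=36). clock=34
Op 15: tick 7 -> clock=41. purged={b.com}
Op 16: insert e.com -> 10.0.0.5 (expiry=41+2=43). clock=41
Op 17: insert f.com -> 10.0.0.7 (expiry=41+2=43). clock=41
Op 18: insert e.com -> 10.0.0.1 (expiry=41+2=43). clock=41
Op 19: insert b.com -> 10.0.0.7 (expiry=41+1=42). clock=41
Op 20: insert b.com -> 10.0.0.2 (expiry=41+1=42). clock=41
Op 21: tick 7 -> clock=48. purged={b.com,e.com,f.com}
Op 22: tick 9 -> clock=57.
Op 23: tick 5 -> clock=62.
Op 24: insert f.com -> 10.0.0.2 (expiry=62+2=64). clock=62
lookup f.com: present, ip=10.0.0.2 expiry=64 > clock=62

Answer: 10.0.0.2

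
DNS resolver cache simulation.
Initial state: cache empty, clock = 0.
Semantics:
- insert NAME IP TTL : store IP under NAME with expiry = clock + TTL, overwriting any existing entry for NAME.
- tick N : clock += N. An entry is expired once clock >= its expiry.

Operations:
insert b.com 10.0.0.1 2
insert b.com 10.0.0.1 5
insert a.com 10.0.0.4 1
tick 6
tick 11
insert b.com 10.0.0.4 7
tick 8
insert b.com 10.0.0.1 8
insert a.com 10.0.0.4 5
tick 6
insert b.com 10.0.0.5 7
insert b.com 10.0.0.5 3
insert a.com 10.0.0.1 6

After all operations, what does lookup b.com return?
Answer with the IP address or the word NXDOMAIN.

Op 1: insert b.com -> 10.0.0.1 (expiry=0+2=2). clock=0
Op 2: insert b.com -> 10.0.0.1 (expiry=0+5=5). clock=0
Op 3: insert a.com -> 10.0.0.4 (expiry=0+1=1). clock=0
Op 4: tick 6 -> clock=6. purged={a.com,b.com}
Op 5: tick 11 -> clock=17.
Op 6: insert b.com -> 10.0.0.4 (expiry=17+7=24). clock=17
Op 7: tick 8 -> clock=25. purged={b.com}
Op 8: insert b.com -> 10.0.0.1 (expiry=25+8=33). clock=25
Op 9: insert a.com -> 10.0.0.4 (expiry=25+5=30). clock=25
Op 10: tick 6 -> clock=31. purged={a.com}
Op 11: insert b.com -> 10.0.0.5 (expiry=31+7=38). clock=31
Op 12: insert b.com -> 10.0.0.5 (expiry=31+3=34). clock=31
Op 13: insert a.com -> 10.0.0.1 (expiry=31+6=37). clock=31
lookup b.com: present, ip=10.0.0.5 expiry=34 > clock=31

Answer: 10.0.0.5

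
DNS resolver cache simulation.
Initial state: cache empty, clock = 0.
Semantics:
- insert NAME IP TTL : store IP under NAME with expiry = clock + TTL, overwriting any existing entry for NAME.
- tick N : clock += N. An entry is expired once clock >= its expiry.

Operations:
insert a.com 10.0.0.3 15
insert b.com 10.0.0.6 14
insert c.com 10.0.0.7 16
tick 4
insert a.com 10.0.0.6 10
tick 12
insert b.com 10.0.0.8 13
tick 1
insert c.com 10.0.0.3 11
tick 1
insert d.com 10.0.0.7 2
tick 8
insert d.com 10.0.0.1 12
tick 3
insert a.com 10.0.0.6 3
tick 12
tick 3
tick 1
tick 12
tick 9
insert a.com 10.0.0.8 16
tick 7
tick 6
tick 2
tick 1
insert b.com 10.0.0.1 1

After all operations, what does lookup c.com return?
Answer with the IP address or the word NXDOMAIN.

Op 1: insert a.com -> 10.0.0.3 (expiry=0+15=15). clock=0
Op 2: insert b.com -> 10.0.0.6 (expiry=0+14=14). clock=0
Op 3: insert c.com -> 10.0.0.7 (expiry=0+16=16). clock=0
Op 4: tick 4 -> clock=4.
Op 5: insert a.com -> 10.0.0.6 (expiry=4+10=14). clock=4
Op 6: tick 12 -> clock=16. purged={a.com,b.com,c.com}
Op 7: insert b.com -> 10.0.0.8 (expiry=16+13=29). clock=16
Op 8: tick 1 -> clock=17.
Op 9: insert c.com -> 10.0.0.3 (expiry=17+11=28). clock=17
Op 10: tick 1 -> clock=18.
Op 11: insert d.com -> 10.0.0.7 (expiry=18+2=20). clock=18
Op 12: tick 8 -> clock=26. purged={d.com}
Op 13: insert d.com -> 10.0.0.1 (expiry=26+12=38). clock=26
Op 14: tick 3 -> clock=29. purged={b.com,c.com}
Op 15: insert a.com -> 10.0.0.6 (expiry=29+3=32). clock=29
Op 16: tick 12 -> clock=41. purged={a.com,d.com}
Op 17: tick 3 -> clock=44.
Op 18: tick 1 -> clock=45.
Op 19: tick 12 -> clock=57.
Op 20: tick 9 -> clock=66.
Op 21: insert a.com -> 10.0.0.8 (expiry=66+16=82). clock=66
Op 22: tick 7 -> clock=73.
Op 23: tick 6 -> clock=79.
Op 24: tick 2 -> clock=81.
Op 25: tick 1 -> clock=82. purged={a.com}
Op 26: insert b.com -> 10.0.0.1 (expiry=82+1=83). clock=82
lookup c.com: not in cache (expired or never inserted)

Answer: NXDOMAIN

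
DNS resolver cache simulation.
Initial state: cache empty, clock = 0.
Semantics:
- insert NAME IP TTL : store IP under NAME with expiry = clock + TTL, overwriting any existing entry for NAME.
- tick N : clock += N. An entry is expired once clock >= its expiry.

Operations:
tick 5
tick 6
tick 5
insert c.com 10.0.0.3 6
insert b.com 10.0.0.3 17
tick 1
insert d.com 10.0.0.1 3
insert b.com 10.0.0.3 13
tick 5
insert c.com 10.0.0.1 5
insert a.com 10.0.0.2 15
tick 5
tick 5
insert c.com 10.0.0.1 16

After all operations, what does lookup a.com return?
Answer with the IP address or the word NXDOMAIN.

Op 1: tick 5 -> clock=5.
Op 2: tick 6 -> clock=11.
Op 3: tick 5 -> clock=16.
Op 4: insert c.com -> 10.0.0.3 (expiry=16+6=22). clock=16
Op 5: insert b.com -> 10.0.0.3 (expiry=16+17=33). clock=16
Op 6: tick 1 -> clock=17.
Op 7: insert d.com -> 10.0.0.1 (expiry=17+3=20). clock=17
Op 8: insert b.com -> 10.0.0.3 (expiry=17+13=30). clock=17
Op 9: tick 5 -> clock=22. purged={c.com,d.com}
Op 10: insert c.com -> 10.0.0.1 (expiry=22+5=27). clock=22
Op 11: insert a.com -> 10.0.0.2 (expiry=22+15=37). clock=22
Op 12: tick 5 -> clock=27. purged={c.com}
Op 13: tick 5 -> clock=32. purged={b.com}
Op 14: insert c.com -> 10.0.0.1 (expiry=32+16=48). clock=32
lookup a.com: present, ip=10.0.0.2 expiry=37 > clock=32

Answer: 10.0.0.2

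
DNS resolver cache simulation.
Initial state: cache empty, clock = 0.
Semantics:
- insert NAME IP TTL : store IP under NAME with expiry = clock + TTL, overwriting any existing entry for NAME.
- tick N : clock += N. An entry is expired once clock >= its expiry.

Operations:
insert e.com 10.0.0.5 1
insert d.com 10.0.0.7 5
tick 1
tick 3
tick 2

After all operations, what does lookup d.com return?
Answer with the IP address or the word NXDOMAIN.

Answer: NXDOMAIN

Derivation:
Op 1: insert e.com -> 10.0.0.5 (expiry=0+1=1). clock=0
Op 2: insert d.com -> 10.0.0.7 (expiry=0+5=5). clock=0
Op 3: tick 1 -> clock=1. purged={e.com}
Op 4: tick 3 -> clock=4.
Op 5: tick 2 -> clock=6. purged={d.com}
lookup d.com: not in cache (expired or never inserted)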